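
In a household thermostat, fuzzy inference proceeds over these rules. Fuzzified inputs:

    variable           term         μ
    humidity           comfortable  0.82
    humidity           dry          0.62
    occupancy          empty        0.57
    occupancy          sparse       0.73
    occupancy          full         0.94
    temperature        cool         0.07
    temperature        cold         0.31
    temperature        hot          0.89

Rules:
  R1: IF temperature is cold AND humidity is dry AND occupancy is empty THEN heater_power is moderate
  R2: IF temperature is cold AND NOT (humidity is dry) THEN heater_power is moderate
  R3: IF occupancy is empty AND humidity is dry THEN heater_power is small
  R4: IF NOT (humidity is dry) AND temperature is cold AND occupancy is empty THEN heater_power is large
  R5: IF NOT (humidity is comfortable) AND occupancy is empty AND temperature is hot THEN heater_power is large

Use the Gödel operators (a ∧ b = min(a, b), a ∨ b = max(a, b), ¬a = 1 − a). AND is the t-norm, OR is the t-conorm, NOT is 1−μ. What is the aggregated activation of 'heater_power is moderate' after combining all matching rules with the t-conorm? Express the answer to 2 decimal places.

R1: cold=0.31, dry=0.62, empty=0.57; AND[min(a, b)] → w = 0.31
R2: cold=0.31, ¬dry=1−0.62=0.38; AND[min(a, b)] → w = 0.31
R3: empty=0.57, dry=0.62; AND[min(a, b)] → w = 0.57
R4: ¬dry=1−0.62=0.38, cold=0.31, empty=0.57; AND[min(a, b)] → w = 0.31
R5: ¬comfortable=1−0.82=0.18, empty=0.57, hot=0.89; AND[min(a, b)] → w = 0.18
Rules with consequent 'moderate': {R1, R2} → strengths 0.31, 0.31
Aggregate via t-conorm [max(a, b)]: 0.31

0.31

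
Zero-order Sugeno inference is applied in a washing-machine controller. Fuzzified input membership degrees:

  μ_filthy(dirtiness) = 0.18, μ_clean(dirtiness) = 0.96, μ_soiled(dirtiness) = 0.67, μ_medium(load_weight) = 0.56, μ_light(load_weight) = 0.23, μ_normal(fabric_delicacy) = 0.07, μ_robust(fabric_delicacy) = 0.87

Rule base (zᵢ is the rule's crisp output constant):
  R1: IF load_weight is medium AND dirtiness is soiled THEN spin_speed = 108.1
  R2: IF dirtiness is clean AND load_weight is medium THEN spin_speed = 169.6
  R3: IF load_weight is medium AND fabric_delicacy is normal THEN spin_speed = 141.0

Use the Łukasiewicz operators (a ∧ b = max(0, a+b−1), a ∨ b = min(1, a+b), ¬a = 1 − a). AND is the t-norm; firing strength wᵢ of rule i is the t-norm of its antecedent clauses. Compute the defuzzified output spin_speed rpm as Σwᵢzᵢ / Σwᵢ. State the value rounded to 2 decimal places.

150.74

R1 (z=108.1): medium=0.56, soiled=0.67; AND[max(0, a+b−1)] → w = 0.23
R2 (z=169.6): clean=0.96, medium=0.56; AND[max(0, a+b−1)] → w = 0.52
R3 (z=141.0): medium=0.56, normal=0.07; AND[max(0, a+b−1)] → w = 0.00
Weighted average = (0.23·108.1 + 0.52·169.6 + 0.00·141.0) / (0.23 + 0.52 + 0.00)
  = 113.0550 / 0.7500 = 150.74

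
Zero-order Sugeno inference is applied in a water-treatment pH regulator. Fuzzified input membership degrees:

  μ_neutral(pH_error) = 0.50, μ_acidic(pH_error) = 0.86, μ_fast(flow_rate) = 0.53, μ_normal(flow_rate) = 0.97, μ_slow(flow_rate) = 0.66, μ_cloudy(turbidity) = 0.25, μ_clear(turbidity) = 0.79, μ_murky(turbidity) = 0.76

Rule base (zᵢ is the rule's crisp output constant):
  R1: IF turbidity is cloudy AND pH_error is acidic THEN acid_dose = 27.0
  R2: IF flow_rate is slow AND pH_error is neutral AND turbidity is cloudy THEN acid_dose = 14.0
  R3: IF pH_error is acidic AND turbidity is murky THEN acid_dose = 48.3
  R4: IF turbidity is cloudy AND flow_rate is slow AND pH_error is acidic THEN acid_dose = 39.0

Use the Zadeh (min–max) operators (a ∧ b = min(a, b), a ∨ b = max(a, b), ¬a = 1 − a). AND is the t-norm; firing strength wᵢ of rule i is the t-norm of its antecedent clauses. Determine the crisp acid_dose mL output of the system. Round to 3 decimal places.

37.555

R1 (z=27.0): cloudy=0.25, acidic=0.86; AND[min(a, b)] → w = 0.25
R2 (z=14.0): slow=0.66, neutral=0.50, cloudy=0.25; AND[min(a, b)] → w = 0.25
R3 (z=48.3): acidic=0.86, murky=0.76; AND[min(a, b)] → w = 0.76
R4 (z=39.0): cloudy=0.25, slow=0.66, acidic=0.86; AND[min(a, b)] → w = 0.25
Weighted average = (0.25·27.0 + 0.25·14.0 + 0.76·48.3 + 0.25·39.0) / (0.25 + 0.25 + 0.76 + 0.25)
  = 56.7080 / 1.5100 = 37.555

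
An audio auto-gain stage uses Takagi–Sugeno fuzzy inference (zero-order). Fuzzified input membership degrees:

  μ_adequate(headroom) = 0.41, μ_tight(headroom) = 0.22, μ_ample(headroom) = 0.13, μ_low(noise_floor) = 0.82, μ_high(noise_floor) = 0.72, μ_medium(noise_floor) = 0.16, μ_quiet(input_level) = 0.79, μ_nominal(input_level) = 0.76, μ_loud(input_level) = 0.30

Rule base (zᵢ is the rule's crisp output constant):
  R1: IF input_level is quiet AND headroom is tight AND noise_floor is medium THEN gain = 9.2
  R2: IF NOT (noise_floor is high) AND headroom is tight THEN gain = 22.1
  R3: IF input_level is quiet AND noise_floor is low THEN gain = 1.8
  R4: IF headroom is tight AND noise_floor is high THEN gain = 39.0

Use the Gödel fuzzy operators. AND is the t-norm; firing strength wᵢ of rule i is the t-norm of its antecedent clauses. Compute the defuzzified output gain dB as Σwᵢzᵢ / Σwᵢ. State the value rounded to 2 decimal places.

R1 (z=9.2): quiet=0.79, tight=0.22, medium=0.16; AND[min(a, b)] → w = 0.16
R2 (z=22.1): ¬high=1−0.72=0.28, tight=0.22; AND[min(a, b)] → w = 0.22
R3 (z=1.8): quiet=0.79, low=0.82; AND[min(a, b)] → w = 0.79
R4 (z=39.0): tight=0.22, high=0.72; AND[min(a, b)] → w = 0.22
Weighted average = (0.16·9.2 + 0.22·22.1 + 0.79·1.8 + 0.22·39.0) / (0.16 + 0.22 + 0.79 + 0.22)
  = 16.3360 / 1.3900 = 11.75

11.75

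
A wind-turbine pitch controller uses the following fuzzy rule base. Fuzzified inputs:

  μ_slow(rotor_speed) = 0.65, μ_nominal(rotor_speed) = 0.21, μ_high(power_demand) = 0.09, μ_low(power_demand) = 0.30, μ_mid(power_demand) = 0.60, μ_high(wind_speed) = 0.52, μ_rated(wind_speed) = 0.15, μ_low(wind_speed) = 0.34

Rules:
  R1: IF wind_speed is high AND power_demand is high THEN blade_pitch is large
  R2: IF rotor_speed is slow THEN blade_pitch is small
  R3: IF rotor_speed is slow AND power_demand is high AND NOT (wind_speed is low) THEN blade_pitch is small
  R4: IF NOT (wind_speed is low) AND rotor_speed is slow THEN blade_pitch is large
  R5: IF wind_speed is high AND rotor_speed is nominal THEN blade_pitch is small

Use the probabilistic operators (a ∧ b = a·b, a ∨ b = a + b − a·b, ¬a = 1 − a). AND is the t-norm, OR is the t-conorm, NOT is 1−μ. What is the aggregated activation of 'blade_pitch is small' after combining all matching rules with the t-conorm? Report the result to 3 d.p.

0.700

R1: high=0.52, high=0.09; AND[a·b] → w = 0.0468
R2: slow=0.65 → w = 0.6500
R3: slow=0.65, high=0.09, ¬low=1−0.34=0.66; AND[a·b] → w = 0.0386
R4: ¬low=1−0.34=0.66, slow=0.65; AND[a·b] → w = 0.4290
R5: high=0.52, nominal=0.21; AND[a·b] → w = 0.1092
Rules with consequent 'small': {R2, R3, R5} → strengths 0.6500, 0.0386, 0.1092
Aggregate via t-conorm [a + b − a·b]: 0.7003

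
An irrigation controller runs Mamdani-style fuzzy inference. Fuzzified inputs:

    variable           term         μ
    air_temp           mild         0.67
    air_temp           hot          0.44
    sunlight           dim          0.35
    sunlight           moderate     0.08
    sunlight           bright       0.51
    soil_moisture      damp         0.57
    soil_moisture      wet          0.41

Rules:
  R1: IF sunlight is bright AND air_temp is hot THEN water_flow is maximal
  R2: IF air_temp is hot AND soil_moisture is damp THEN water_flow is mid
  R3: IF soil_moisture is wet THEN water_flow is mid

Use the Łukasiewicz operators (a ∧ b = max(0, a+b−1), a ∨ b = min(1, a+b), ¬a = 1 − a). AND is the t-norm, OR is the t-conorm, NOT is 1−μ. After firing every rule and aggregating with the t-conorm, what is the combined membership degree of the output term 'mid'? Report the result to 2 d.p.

R1: bright=0.51, hot=0.44; AND[max(0, a+b−1)] → w = 0.00
R2: hot=0.44, damp=0.57; AND[max(0, a+b−1)] → w = 0.01
R3: wet=0.41 → w = 0.41
Rules with consequent 'mid': {R2, R3} → strengths 0.01, 0.41
Aggregate via t-conorm [min(1, a+b)]: 0.42

0.42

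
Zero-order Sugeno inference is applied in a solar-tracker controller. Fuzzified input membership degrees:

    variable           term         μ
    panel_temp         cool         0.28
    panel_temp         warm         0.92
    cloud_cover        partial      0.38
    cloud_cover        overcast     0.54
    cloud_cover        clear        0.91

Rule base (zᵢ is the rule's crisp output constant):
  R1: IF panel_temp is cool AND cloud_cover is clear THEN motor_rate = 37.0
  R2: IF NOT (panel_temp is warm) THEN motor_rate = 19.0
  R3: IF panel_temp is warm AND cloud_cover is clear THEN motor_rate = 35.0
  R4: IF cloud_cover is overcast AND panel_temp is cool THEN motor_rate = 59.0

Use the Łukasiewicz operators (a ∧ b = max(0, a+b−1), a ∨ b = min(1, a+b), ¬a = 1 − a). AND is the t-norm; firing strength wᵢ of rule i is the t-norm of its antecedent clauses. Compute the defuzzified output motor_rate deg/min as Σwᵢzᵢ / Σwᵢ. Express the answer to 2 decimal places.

R1 (z=37.0): cool=0.28, clear=0.91; AND[max(0, a+b−1)] → w = 0.19
R2 (z=19.0): ¬warm=1−0.92=0.08 → w = 0.08
R3 (z=35.0): warm=0.92, clear=0.91; AND[max(0, a+b−1)] → w = 0.83
R4 (z=59.0): overcast=0.54, cool=0.28; AND[max(0, a+b−1)] → w = 0.00
Weighted average = (0.19·37.0 + 0.08·19.0 + 0.83·35.0 + 0.00·59.0) / (0.19 + 0.08 + 0.83 + 0.00)
  = 37.6000 / 1.1000 = 34.18

34.18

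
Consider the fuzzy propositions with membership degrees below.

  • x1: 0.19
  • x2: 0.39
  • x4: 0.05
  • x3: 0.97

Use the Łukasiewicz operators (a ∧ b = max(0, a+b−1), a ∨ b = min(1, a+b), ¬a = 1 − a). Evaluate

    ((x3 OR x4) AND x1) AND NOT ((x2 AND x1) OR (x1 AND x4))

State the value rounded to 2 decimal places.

0.19

x3 OR x4 = min(1, a+b) on (0.97, 0.05) = 1.00
(x3 OR x4) AND x1 = max(0, a+b−1) on (1.00, 0.19) = 0.19
x2 AND x1 = max(0, a+b−1) on (0.39, 0.19) = 0.00
x1 AND x4 = max(0, a+b−1) on (0.19, 0.05) = 0.00
(x2 AND x1) OR (x1 AND x4) = min(1, a+b) on (0.00, 0.00) = 0.00
NOT ((x2 AND x1) OR (x1 AND x4)) = 1 − 0.00 = 1.00
((x3 OR x4) AND x1) AND NOT ((x2 AND x1) OR (x1 AND x4)) = max(0, a+b−1) on (0.19, 1.00) = 0.19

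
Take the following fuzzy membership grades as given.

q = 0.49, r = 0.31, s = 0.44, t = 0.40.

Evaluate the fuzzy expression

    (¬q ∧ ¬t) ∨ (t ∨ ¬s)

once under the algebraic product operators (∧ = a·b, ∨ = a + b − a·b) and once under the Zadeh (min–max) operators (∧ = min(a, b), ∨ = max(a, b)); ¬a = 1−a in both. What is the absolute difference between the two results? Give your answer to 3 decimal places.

0.257

Under algebraic product:
  ¬q = 1 − 0.4900 = 0.5100
  ¬t = 1 − 0.4000 = 0.6000
  ¬q ∧ ¬t = a·b on (0.5100, 0.6000) = 0.3060
  ¬s = 1 − 0.4400 = 0.5600
  t ∨ ¬s = a + b − a·b on (0.4000, 0.5600) = 0.7360
  (¬q ∧ ¬t) ∨ (t ∨ ¬s) = a + b − a·b on (0.3060, 0.7360) = 0.8168
  → value = 0.8168
Under Zadeh (min–max):
  ¬q = 1 − 0.49 = 0.51
  ¬t = 1 − 0.40 = 0.60
  ¬q ∧ ¬t = min(a, b) on (0.51, 0.60) = 0.51
  ¬s = 1 − 0.44 = 0.56
  t ∨ ¬s = max(a, b) on (0.40, 0.56) = 0.56
  (¬q ∧ ¬t) ∨ (t ∨ ¬s) = max(a, b) on (0.51, 0.56) = 0.56
  → value = 0.5600
|0.8168 − 0.5600| = 0.257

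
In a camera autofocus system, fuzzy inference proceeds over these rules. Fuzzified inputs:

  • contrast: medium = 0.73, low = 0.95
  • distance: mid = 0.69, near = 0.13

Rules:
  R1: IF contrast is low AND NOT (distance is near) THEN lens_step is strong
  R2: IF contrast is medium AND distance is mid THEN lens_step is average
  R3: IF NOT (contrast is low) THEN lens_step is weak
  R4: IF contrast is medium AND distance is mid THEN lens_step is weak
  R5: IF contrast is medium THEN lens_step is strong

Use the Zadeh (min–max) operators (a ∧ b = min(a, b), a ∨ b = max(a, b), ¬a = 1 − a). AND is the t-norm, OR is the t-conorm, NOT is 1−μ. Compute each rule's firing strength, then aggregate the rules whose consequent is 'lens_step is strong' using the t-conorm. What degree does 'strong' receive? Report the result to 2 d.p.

R1: low=0.95, ¬near=1−0.13=0.87; AND[min(a, b)] → w = 0.87
R2: medium=0.73, mid=0.69; AND[min(a, b)] → w = 0.69
R3: ¬low=1−0.95=0.05 → w = 0.05
R4: medium=0.73, mid=0.69; AND[min(a, b)] → w = 0.69
R5: medium=0.73 → w = 0.73
Rules with consequent 'strong': {R1, R5} → strengths 0.87, 0.73
Aggregate via t-conorm [max(a, b)]: 0.87

0.87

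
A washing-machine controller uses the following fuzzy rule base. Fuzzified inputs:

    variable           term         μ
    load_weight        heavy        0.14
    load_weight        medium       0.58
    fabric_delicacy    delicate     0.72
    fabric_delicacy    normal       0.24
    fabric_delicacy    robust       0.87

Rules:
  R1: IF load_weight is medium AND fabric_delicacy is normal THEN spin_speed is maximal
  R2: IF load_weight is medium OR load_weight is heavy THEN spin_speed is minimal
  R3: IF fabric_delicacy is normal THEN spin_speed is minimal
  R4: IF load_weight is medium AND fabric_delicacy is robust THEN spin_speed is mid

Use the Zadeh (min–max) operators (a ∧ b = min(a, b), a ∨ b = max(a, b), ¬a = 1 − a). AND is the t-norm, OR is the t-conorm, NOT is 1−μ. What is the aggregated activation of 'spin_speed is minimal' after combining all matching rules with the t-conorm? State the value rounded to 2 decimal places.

0.58

R1: medium=0.58, normal=0.24; AND[min(a, b)] → w = 0.24
R2: medium=0.58, heavy=0.14; OR[max(a, b)] → w = 0.58
R3: normal=0.24 → w = 0.24
R4: medium=0.58, robust=0.87; AND[min(a, b)] → w = 0.58
Rules with consequent 'minimal': {R2, R3} → strengths 0.58, 0.24
Aggregate via t-conorm [max(a, b)]: 0.58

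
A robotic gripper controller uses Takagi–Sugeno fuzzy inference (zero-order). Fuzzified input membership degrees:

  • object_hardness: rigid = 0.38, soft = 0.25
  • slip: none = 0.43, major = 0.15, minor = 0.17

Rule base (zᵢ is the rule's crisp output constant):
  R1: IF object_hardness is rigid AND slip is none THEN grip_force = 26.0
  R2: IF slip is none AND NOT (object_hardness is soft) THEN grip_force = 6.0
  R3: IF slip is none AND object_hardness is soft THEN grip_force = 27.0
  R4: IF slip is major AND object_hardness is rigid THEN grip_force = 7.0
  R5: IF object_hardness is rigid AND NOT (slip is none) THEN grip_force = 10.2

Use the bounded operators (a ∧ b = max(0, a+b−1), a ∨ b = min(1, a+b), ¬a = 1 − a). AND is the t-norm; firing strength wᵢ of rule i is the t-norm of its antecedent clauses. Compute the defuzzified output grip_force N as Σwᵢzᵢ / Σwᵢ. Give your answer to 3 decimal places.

R1 (z=26.0): rigid=0.38, none=0.43; AND[max(0, a+b−1)] → w = 0.00
R2 (z=6.0): none=0.43, ¬soft=1−0.25=0.75; AND[max(0, a+b−1)] → w = 0.18
R3 (z=27.0): none=0.43, soft=0.25; AND[max(0, a+b−1)] → w = 0.00
R4 (z=7.0): major=0.15, rigid=0.38; AND[max(0, a+b−1)] → w = 0.00
R5 (z=10.2): rigid=0.38, ¬none=1−0.43=0.57; AND[max(0, a+b−1)] → w = 0.00
Weighted average = (0.00·26.0 + 0.18·6.0 + 0.00·27.0 + 0.00·7.0 + 0.00·10.2) / (0.00 + 0.18 + 0.00 + 0.00 + 0.00)
  = 1.0800 / 0.1800 = 6.000

6.000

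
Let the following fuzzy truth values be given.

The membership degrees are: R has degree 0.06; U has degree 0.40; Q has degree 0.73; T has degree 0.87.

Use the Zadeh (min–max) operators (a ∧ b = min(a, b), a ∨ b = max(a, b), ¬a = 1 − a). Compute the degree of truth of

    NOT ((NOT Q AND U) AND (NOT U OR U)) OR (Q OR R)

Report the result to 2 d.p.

NOT Q = 1 − 0.73 = 0.27
NOT Q AND U = min(a, b) on (0.27, 0.40) = 0.27
NOT U = 1 − 0.40 = 0.60
NOT U OR U = max(a, b) on (0.60, 0.40) = 0.60
(NOT Q AND U) AND (NOT U OR U) = min(a, b) on (0.27, 0.60) = 0.27
NOT ((NOT Q AND U) AND (NOT U OR U)) = 1 − 0.27 = 0.73
Q OR R = max(a, b) on (0.73, 0.06) = 0.73
NOT ((NOT Q AND U) AND (NOT U OR U)) OR (Q OR R) = max(a, b) on (0.73, 0.73) = 0.73

0.73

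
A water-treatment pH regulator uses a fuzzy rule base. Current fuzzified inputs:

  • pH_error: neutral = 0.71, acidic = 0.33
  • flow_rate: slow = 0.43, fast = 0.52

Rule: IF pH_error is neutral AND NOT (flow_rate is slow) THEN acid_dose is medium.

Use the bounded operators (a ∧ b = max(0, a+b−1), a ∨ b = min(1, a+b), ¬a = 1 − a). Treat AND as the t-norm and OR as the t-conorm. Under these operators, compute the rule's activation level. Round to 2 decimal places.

0.28

firing strength: neutral=0.71, ¬slow=1−0.43=0.57; AND[max(0, a+b−1)] → w = 0.28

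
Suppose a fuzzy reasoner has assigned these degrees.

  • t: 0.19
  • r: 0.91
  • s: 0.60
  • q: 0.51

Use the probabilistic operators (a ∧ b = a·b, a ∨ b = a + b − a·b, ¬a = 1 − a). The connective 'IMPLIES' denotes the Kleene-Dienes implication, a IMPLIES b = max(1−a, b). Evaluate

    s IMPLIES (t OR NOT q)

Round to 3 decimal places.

0.587

NOT q = 1 − 0.5100 = 0.4900
t OR NOT q = a + b − a·b on (0.1900, 0.4900) = 0.5869
s IMPLIES (t OR NOT q)  [Kleene-Dienes: max(1−a, b)] with a=0.6000, b=0.5869 → 0.5869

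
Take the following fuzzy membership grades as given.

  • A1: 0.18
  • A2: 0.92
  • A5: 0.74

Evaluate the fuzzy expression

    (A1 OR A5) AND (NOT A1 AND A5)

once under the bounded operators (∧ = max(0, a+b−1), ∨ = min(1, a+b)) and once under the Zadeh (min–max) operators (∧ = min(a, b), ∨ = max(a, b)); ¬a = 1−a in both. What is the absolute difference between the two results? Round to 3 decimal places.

Under bounded:
  A1 OR A5 = min(1, a+b) on (0.18, 0.74) = 0.92
  NOT A1 = 1 − 0.18 = 0.82
  NOT A1 AND A5 = max(0, a+b−1) on (0.82, 0.74) = 0.56
  (A1 OR A5) AND (NOT A1 AND A5) = max(0, a+b−1) on (0.92, 0.56) = 0.48
  → value = 0.4800
Under Zadeh (min–max):
  A1 OR A5 = max(a, b) on (0.18, 0.74) = 0.74
  NOT A1 = 1 − 0.18 = 0.82
  NOT A1 AND A5 = min(a, b) on (0.82, 0.74) = 0.74
  (A1 OR A5) AND (NOT A1 AND A5) = min(a, b) on (0.74, 0.74) = 0.74
  → value = 0.7400
|0.4800 − 0.7400| = 0.260

0.260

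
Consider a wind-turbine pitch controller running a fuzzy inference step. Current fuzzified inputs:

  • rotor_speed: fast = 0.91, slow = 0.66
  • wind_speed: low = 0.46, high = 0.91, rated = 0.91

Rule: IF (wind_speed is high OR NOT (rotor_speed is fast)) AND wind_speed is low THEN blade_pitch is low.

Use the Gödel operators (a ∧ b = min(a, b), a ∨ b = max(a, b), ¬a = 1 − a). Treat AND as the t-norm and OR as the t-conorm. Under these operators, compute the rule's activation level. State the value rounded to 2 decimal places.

firing strength: (high=0.91 OR ¬fast=1−0.91=0.09) = 0.91; AND[min(a, b)] with low=0.46 → w = 0.46

0.46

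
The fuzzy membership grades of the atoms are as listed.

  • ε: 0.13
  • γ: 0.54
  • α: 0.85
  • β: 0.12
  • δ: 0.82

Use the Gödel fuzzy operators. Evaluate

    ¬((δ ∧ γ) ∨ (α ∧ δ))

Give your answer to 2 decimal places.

0.18

δ ∧ γ = min(a, b) on (0.82, 0.54) = 0.54
α ∧ δ = min(a, b) on (0.85, 0.82) = 0.82
(δ ∧ γ) ∨ (α ∧ δ) = max(a, b) on (0.54, 0.82) = 0.82
¬((δ ∧ γ) ∨ (α ∧ δ)) = 1 − 0.82 = 0.18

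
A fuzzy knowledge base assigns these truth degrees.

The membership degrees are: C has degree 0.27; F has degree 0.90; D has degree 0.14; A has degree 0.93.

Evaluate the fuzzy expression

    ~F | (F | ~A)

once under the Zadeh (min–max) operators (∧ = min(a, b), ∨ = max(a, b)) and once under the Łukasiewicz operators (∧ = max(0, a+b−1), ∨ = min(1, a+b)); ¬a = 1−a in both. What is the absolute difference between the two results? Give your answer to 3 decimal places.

Under Zadeh (min–max):
  ~F = 1 − 0.90 = 0.10
  ~A = 1 − 0.93 = 0.07
  F | ~A = max(a, b) on (0.90, 0.07) = 0.90
  ~F | (F | ~A) = max(a, b) on (0.10, 0.90) = 0.90
  → value = 0.9000
Under Łukasiewicz:
  ~F = 1 − 0.90 = 0.10
  ~A = 1 − 0.93 = 0.07
  F | ~A = min(1, a+b) on (0.90, 0.07) = 0.97
  ~F | (F | ~A) = min(1, a+b) on (0.10, 0.97) = 1.00
  → value = 1.0000
|0.9000 − 1.0000| = 0.100

0.100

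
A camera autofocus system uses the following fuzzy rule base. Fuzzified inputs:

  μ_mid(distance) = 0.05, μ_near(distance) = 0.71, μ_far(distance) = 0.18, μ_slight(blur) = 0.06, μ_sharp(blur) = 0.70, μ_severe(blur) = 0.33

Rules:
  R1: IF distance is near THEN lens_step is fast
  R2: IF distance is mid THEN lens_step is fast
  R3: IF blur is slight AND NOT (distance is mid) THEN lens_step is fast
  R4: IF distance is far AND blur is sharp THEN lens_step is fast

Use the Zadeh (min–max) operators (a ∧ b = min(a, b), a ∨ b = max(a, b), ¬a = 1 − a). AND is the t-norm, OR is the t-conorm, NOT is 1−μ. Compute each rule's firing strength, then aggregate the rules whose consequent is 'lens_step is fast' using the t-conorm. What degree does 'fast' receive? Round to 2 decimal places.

0.71

R1: near=0.71 → w = 0.71
R2: mid=0.05 → w = 0.05
R3: slight=0.06, ¬mid=1−0.05=0.95; AND[min(a, b)] → w = 0.06
R4: far=0.18, sharp=0.70; AND[min(a, b)] → w = 0.18
Rules with consequent 'fast': {R1, R2, R3, R4} → strengths 0.71, 0.05, 0.06, 0.18
Aggregate via t-conorm [max(a, b)]: 0.71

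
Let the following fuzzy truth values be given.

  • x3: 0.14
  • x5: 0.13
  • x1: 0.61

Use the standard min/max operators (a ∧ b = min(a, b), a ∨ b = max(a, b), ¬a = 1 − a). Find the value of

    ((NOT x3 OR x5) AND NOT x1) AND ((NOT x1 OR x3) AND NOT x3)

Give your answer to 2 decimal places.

NOT x3 = 1 − 0.14 = 0.86
NOT x3 OR x5 = max(a, b) on (0.86, 0.13) = 0.86
NOT x1 = 1 − 0.61 = 0.39
(NOT x3 OR x5) AND NOT x1 = min(a, b) on (0.86, 0.39) = 0.39
NOT x1 = 1 − 0.61 = 0.39
NOT x1 OR x3 = max(a, b) on (0.39, 0.14) = 0.39
NOT x3 = 1 − 0.14 = 0.86
(NOT x1 OR x3) AND NOT x3 = min(a, b) on (0.39, 0.86) = 0.39
((NOT x3 OR x5) AND NOT x1) AND ((NOT x1 OR x3) AND NOT x3) = min(a, b) on (0.39, 0.39) = 0.39

0.39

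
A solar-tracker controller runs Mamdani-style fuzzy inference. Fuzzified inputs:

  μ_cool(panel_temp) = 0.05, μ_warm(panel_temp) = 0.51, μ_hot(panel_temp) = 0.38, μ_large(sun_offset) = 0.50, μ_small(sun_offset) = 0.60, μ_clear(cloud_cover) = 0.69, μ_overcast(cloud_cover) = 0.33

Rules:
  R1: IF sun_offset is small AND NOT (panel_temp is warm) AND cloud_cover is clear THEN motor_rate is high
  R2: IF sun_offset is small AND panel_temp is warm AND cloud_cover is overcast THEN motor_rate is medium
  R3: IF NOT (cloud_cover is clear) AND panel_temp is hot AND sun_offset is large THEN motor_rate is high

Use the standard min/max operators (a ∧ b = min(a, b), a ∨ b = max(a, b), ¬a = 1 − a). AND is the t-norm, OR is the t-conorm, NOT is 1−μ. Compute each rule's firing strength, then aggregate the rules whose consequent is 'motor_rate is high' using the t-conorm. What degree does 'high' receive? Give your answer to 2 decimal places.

0.49

R1: small=0.60, ¬warm=1−0.51=0.49, clear=0.69; AND[min(a, b)] → w = 0.49
R2: small=0.60, warm=0.51, overcast=0.33; AND[min(a, b)] → w = 0.33
R3: ¬clear=1−0.69=0.31, hot=0.38, large=0.50; AND[min(a, b)] → w = 0.31
Rules with consequent 'high': {R1, R3} → strengths 0.49, 0.31
Aggregate via t-conorm [max(a, b)]: 0.49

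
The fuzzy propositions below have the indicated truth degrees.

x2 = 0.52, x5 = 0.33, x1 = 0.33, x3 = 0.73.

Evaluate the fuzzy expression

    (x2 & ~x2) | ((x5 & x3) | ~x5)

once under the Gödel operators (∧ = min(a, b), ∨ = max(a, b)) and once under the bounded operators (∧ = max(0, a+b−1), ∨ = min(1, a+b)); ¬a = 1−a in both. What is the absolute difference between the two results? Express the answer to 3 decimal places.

Under Gödel:
  ~x2 = 1 − 0.52 = 0.48
  x2 & ~x2 = min(a, b) on (0.52, 0.48) = 0.48
  x5 & x3 = min(a, b) on (0.33, 0.73) = 0.33
  ~x5 = 1 − 0.33 = 0.67
  (x5 & x3) | ~x5 = max(a, b) on (0.33, 0.67) = 0.67
  (x2 & ~x2) | ((x5 & x3) | ~x5) = max(a, b) on (0.48, 0.67) = 0.67
  → value = 0.6700
Under bounded:
  ~x2 = 1 − 0.52 = 0.48
  x2 & ~x2 = max(0, a+b−1) on (0.52, 0.48) = 0.00
  x5 & x3 = max(0, a+b−1) on (0.33, 0.73) = 0.06
  ~x5 = 1 − 0.33 = 0.67
  (x5 & x3) | ~x5 = min(1, a+b) on (0.06, 0.67) = 0.73
  (x2 & ~x2) | ((x5 & x3) | ~x5) = min(1, a+b) on (0.00, 0.73) = 0.73
  → value = 0.7300
|0.6700 − 0.7300| = 0.060

0.060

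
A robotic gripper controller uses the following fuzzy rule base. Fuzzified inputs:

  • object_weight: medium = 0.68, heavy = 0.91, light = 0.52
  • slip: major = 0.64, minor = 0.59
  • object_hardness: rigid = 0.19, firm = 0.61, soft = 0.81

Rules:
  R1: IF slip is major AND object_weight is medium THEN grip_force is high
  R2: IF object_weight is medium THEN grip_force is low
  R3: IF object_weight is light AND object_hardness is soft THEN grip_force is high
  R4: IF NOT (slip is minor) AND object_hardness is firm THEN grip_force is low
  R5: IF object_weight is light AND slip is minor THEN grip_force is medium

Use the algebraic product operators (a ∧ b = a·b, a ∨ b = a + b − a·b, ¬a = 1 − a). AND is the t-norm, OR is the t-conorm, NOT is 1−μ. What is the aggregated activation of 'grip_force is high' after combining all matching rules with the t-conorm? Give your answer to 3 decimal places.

0.673

R1: major=0.64, medium=0.68; AND[a·b] → w = 0.4352
R2: medium=0.68 → w = 0.6800
R3: light=0.52, soft=0.81; AND[a·b] → w = 0.4212
R4: ¬minor=1−0.59=0.41, firm=0.61; AND[a·b] → w = 0.2501
R5: light=0.52, minor=0.59; AND[a·b] → w = 0.3068
Rules with consequent 'high': {R1, R3} → strengths 0.4352, 0.4212
Aggregate via t-conorm [a + b − a·b]: 0.6731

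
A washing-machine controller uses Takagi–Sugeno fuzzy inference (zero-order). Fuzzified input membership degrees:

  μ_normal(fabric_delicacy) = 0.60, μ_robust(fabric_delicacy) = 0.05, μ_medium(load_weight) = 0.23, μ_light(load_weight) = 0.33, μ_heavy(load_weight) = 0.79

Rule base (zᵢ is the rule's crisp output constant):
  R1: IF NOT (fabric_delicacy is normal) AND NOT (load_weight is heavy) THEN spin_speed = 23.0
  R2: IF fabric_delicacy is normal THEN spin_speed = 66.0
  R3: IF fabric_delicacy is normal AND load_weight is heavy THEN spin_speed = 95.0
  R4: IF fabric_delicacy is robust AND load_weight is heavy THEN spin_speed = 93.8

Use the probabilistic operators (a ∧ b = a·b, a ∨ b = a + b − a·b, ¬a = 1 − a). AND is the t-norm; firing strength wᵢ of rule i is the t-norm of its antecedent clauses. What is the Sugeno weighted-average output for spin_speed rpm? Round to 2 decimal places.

75.38

R1 (z=23.0): ¬normal=1−0.60=0.40, ¬heavy=1−0.79=0.21; AND[a·b] → w = 0.0840
R2 (z=66.0): normal=0.60 → w = 0.6000
R3 (z=95.0): normal=0.60, heavy=0.79; AND[a·b] → w = 0.4740
R4 (z=93.8): robust=0.05, heavy=0.79; AND[a·b] → w = 0.0395
Weighted average = (0.0840·23.0 + 0.6000·66.0 + 0.4740·95.0 + 0.0395·93.8) / (0.0840 + 0.6000 + 0.4740 + 0.0395)
  = 90.2671 / 1.1975 = 75.38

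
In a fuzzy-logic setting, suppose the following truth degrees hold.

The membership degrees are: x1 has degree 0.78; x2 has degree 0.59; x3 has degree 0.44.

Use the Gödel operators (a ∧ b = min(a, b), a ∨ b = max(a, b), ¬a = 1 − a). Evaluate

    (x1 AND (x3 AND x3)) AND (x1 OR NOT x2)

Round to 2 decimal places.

x3 AND x3 = min(a, b) on (0.44, 0.44) = 0.44
x1 AND (x3 AND x3) = min(a, b) on (0.78, 0.44) = 0.44
NOT x2 = 1 − 0.59 = 0.41
x1 OR NOT x2 = max(a, b) on (0.78, 0.41) = 0.78
(x1 AND (x3 AND x3)) AND (x1 OR NOT x2) = min(a, b) on (0.44, 0.78) = 0.44

0.44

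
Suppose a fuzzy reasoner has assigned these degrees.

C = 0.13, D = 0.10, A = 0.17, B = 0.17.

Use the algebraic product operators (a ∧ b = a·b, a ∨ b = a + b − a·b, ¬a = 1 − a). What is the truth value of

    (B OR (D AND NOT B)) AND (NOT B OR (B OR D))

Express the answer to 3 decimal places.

0.209

NOT B = 1 − 0.1700 = 0.8300
D AND NOT B = a·b on (0.1000, 0.8300) = 0.0830
B OR (D AND NOT B) = a + b − a·b on (0.1700, 0.0830) = 0.2389
NOT B = 1 − 0.1700 = 0.8300
B OR D = a + b − a·b on (0.1700, 0.1000) = 0.2530
NOT B OR (B OR D) = a + b − a·b on (0.8300, 0.2530) = 0.8730
(B OR (D AND NOT B)) AND (NOT B OR (B OR D)) = a·b on (0.2389, 0.8730) = 0.2086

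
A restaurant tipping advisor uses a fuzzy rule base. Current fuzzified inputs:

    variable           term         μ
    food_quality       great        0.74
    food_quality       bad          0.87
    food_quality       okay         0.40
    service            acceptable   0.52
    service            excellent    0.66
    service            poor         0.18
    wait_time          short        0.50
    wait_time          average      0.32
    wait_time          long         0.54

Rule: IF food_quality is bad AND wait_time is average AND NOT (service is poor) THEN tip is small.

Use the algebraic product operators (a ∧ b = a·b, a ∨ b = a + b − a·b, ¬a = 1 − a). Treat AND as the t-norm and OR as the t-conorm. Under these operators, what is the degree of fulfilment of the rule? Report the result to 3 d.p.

firing strength: bad=0.87, average=0.32, ¬poor=1−0.18=0.82; AND[a·b] → w = 0.2283

0.228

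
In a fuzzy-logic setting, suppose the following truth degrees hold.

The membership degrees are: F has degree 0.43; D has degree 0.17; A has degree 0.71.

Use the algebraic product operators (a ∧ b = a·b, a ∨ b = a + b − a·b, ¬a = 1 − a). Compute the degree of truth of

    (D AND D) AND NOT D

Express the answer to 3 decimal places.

D AND D = a·b on (0.1700, 0.1700) = 0.0289
NOT D = 1 − 0.1700 = 0.8300
(D AND D) AND NOT D = a·b on (0.0289, 0.8300) = 0.0240

0.024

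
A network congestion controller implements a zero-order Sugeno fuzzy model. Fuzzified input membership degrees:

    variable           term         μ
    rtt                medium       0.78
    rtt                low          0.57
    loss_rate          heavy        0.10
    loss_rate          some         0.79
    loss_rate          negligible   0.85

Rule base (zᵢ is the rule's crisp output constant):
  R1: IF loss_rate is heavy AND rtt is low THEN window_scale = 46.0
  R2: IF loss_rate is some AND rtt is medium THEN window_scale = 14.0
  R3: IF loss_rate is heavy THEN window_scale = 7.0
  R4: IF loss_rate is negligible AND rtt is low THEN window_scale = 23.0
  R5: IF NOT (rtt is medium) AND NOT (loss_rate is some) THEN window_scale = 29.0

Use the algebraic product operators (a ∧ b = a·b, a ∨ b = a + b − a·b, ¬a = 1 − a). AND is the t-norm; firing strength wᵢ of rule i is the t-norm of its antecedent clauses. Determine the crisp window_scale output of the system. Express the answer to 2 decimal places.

18.74

R1 (z=46.0): heavy=0.10, low=0.57; AND[a·b] → w = 0.0570
R2 (z=14.0): some=0.79, medium=0.78; AND[a·b] → w = 0.6162
R3 (z=7.0): heavy=0.10 → w = 0.1000
R4 (z=23.0): negligible=0.85, low=0.57; AND[a·b] → w = 0.4845
R5 (z=29.0): ¬medium=1−0.78=0.22, ¬some=1−0.79=0.21; AND[a·b] → w = 0.0462
Weighted average = (0.0570·46.0 + 0.6162·14.0 + 0.1000·7.0 + 0.4845·23.0 + 0.0462·29.0) / (0.0570 + 0.6162 + 0.1000 + 0.4845 + 0.0462)
  = 24.4321 / 1.3039 = 18.74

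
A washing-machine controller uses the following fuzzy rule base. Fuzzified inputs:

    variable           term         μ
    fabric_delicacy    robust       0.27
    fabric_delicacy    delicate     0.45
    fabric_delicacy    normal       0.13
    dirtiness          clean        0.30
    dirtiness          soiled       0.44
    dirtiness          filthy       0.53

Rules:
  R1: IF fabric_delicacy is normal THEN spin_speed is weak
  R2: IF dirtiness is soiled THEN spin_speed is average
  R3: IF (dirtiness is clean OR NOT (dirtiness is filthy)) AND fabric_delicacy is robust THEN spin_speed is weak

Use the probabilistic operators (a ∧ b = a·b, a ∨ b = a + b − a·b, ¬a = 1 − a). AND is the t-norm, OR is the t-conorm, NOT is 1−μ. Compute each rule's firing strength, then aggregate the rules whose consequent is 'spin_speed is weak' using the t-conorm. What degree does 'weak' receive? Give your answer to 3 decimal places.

0.278

R1: normal=0.13 → w = 0.1300
R2: soiled=0.44 → w = 0.4400
R3: (clean=0.30 OR ¬filthy=1−0.53=0.47) = 0.6290; AND[a·b] with robust=0.27 → w = 0.1698
Rules with consequent 'weak': {R1, R3} → strengths 0.1300, 0.1698
Aggregate via t-conorm [a + b − a·b]: 0.2778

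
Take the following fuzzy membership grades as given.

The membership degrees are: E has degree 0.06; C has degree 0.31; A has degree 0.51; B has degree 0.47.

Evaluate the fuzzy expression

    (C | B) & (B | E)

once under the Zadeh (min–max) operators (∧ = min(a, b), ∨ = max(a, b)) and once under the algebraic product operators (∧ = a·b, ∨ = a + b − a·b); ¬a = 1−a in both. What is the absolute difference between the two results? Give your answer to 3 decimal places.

0.152

Under Zadeh (min–max):
  C | B = max(a, b) on (0.31, 0.47) = 0.47
  B | E = max(a, b) on (0.47, 0.06) = 0.47
  (C | B) & (B | E) = min(a, b) on (0.47, 0.47) = 0.47
  → value = 0.4700
Under algebraic product:
  C | B = a + b − a·b on (0.3100, 0.4700) = 0.6343
  B | E = a + b − a·b on (0.4700, 0.0600) = 0.5018
  (C | B) & (B | E) = a·b on (0.6343, 0.5018) = 0.3183
  → value = 0.3183
|0.4700 − 0.3183| = 0.152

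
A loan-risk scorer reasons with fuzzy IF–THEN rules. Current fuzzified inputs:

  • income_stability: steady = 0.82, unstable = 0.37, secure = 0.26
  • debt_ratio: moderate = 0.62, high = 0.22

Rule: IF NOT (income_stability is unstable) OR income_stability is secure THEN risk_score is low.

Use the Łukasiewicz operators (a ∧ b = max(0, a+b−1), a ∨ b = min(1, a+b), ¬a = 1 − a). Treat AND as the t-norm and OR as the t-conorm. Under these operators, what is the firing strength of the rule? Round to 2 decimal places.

0.89

firing strength: ¬unstable=1−0.37=0.63, secure=0.26; OR[min(1, a+b)] → w = 0.89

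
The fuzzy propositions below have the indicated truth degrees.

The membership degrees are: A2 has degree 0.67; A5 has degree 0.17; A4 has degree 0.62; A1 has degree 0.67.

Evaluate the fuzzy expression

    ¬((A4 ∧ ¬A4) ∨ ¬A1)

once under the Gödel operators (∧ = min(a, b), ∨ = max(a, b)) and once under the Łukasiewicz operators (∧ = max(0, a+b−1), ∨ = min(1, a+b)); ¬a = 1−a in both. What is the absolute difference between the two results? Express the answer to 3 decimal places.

Under Gödel:
  ¬A4 = 1 − 0.62 = 0.38
  A4 ∧ ¬A4 = min(a, b) on (0.62, 0.38) = 0.38
  ¬A1 = 1 − 0.67 = 0.33
  (A4 ∧ ¬A4) ∨ ¬A1 = max(a, b) on (0.38, 0.33) = 0.38
  ¬((A4 ∧ ¬A4) ∨ ¬A1) = 1 − 0.38 = 0.62
  → value = 0.6200
Under Łukasiewicz:
  ¬A4 = 1 − 0.62 = 0.38
  A4 ∧ ¬A4 = max(0, a+b−1) on (0.62, 0.38) = 0.00
  ¬A1 = 1 − 0.67 = 0.33
  (A4 ∧ ¬A4) ∨ ¬A1 = min(1, a+b) on (0.00, 0.33) = 0.33
  ¬((A4 ∧ ¬A4) ∨ ¬A1) = 1 − 0.33 = 0.67
  → value = 0.6700
|0.6200 − 0.6700| = 0.050

0.050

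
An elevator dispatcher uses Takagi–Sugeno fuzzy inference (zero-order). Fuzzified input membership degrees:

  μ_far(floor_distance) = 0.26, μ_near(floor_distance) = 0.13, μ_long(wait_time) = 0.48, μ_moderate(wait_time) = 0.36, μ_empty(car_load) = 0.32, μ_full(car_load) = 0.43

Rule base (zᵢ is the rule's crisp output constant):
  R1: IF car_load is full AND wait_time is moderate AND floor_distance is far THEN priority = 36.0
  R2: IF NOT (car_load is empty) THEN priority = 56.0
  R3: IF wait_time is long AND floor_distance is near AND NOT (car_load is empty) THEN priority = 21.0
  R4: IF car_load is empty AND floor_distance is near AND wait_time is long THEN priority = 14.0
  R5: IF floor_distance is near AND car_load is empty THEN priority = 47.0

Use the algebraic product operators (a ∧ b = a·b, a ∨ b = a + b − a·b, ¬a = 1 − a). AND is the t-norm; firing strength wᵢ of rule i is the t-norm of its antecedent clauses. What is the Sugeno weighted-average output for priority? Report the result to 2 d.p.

51.75

R1 (z=36.0): full=0.43, moderate=0.36, far=0.26; AND[a·b] → w = 0.0402
R2 (z=56.0): ¬empty=1−0.32=0.68 → w = 0.6800
R3 (z=21.0): long=0.48, near=0.13, ¬empty=1−0.32=0.68; AND[a·b] → w = 0.0424
R4 (z=14.0): empty=0.32, near=0.13, long=0.48; AND[a·b] → w = 0.0200
R5 (z=47.0): near=0.13, empty=0.32; AND[a·b] → w = 0.0416
Weighted average = (0.0402·36.0 + 0.6800·56.0 + 0.0424·21.0 + 0.0200·14.0 + 0.0416·47.0) / (0.0402 + 0.6800 + 0.0424 + 0.0200 + 0.0416)
  = 42.6548 / 0.8242 = 51.75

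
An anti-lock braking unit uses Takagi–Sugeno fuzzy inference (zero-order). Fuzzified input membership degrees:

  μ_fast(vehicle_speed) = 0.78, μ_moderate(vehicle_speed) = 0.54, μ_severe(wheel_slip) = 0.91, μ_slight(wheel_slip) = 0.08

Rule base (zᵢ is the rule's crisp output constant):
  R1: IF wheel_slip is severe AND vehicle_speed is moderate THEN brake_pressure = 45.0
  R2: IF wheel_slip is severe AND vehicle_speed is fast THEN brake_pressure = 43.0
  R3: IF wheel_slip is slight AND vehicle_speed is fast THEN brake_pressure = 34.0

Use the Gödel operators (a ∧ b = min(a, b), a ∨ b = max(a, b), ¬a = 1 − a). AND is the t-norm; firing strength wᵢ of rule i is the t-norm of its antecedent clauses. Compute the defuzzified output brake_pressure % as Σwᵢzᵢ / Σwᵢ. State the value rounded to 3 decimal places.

R1 (z=45.0): severe=0.91, moderate=0.54; AND[min(a, b)] → w = 0.54
R2 (z=43.0): severe=0.91, fast=0.78; AND[min(a, b)] → w = 0.78
R3 (z=34.0): slight=0.08, fast=0.78; AND[min(a, b)] → w = 0.08
Weighted average = (0.54·45.0 + 0.78·43.0 + 0.08·34.0) / (0.54 + 0.78 + 0.08)
  = 60.5600 / 1.4000 = 43.257

43.257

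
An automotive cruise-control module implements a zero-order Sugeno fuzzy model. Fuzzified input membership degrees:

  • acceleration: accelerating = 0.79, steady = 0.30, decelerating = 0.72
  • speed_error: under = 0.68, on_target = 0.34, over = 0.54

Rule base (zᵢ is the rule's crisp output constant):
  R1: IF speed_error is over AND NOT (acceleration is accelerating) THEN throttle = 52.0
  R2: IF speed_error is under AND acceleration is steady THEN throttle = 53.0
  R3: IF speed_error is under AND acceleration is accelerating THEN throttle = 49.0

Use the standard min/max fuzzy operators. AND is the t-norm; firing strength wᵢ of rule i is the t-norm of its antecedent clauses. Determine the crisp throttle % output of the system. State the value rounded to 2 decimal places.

R1 (z=52.0): over=0.54, ¬accelerating=1−0.79=0.21; AND[min(a, b)] → w = 0.21
R2 (z=53.0): under=0.68, steady=0.30; AND[min(a, b)] → w = 0.30
R3 (z=49.0): under=0.68, accelerating=0.79; AND[min(a, b)] → w = 0.68
Weighted average = (0.21·52.0 + 0.30·53.0 + 0.68·49.0) / (0.21 + 0.30 + 0.68)
  = 60.1400 / 1.1900 = 50.54

50.54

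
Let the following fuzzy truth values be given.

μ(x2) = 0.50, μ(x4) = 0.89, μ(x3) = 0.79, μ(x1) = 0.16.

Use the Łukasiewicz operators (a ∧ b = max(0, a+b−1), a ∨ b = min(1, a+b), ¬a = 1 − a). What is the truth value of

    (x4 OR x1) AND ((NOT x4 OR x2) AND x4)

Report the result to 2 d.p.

0.50

x4 OR x1 = min(1, a+b) on (0.89, 0.16) = 1.00
NOT x4 = 1 − 0.89 = 0.11
NOT x4 OR x2 = min(1, a+b) on (0.11, 0.50) = 0.61
(NOT x4 OR x2) AND x4 = max(0, a+b−1) on (0.61, 0.89) = 0.50
(x4 OR x1) AND ((NOT x4 OR x2) AND x4) = max(0, a+b−1) on (1.00, 0.50) = 0.50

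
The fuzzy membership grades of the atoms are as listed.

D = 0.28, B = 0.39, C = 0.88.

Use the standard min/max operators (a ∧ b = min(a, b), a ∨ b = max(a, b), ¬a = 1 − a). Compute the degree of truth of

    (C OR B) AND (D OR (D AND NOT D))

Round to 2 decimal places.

C OR B = max(a, b) on (0.88, 0.39) = 0.88
NOT D = 1 − 0.28 = 0.72
D AND NOT D = min(a, b) on (0.28, 0.72) = 0.28
D OR (D AND NOT D) = max(a, b) on (0.28, 0.28) = 0.28
(C OR B) AND (D OR (D AND NOT D)) = min(a, b) on (0.88, 0.28) = 0.28

0.28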